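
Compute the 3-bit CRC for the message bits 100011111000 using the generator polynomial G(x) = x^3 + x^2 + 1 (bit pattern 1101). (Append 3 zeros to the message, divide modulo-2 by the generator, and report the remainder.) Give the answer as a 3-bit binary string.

101

Append 3 zeros: 100011111000000. Divide by 1101 (XOR where the leading bit is 1):
  pos 0: 1000 XOR 1101 = 0101
  pos 1: 1011 XOR 1101 = 0110
  pos 2: 1101 XOR 1101 = 0000
  pos 6: 1110 XOR 1101 = 0011
  pos 8: 1100 XOR 1101 = 0001
  pos 11: 1000 XOR 1101 = 0101
Remainder (last 3 bits) = 101. This is the CRC / FCS.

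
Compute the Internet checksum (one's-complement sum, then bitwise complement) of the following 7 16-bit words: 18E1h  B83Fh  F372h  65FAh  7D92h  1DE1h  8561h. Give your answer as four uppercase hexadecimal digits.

One's-complement addition (fold any carry out of bit 15 back into bit 0):
  0x18E1 + 0xB83F = 0x0D120
  0xD120 + 0xF372 = 0x1C492 → wrap carry → 0xC493
  0xC493 + 0x65FA = 0x12A8D → wrap carry → 0x2A8E
  0x2A8E + 0x7D92 = 0x0A820
  0xA820 + 0x1DE1 = 0x0C601
  0xC601 + 0x8561 = 0x14B62 → wrap carry → 0x4B63
One's-complement sum = 0x4B63.
Checksum = ~0x4B63 & 0xFFFF = 0xB49C.

B49C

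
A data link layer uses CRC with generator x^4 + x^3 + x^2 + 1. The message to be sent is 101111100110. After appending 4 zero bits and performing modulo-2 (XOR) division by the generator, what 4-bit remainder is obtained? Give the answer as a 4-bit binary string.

0011

Append 4 zeros: 1011111001100000. Divide by 11101 (XOR where the leading bit is 1):
  pos 0: 10111 XOR 11101 = 01010
  pos 1: 10101 XOR 11101 = 01000
  pos 2: 10001 XOR 11101 = 01100
  pos 3: 11000 XOR 11101 = 00101
  pos 5: 10101 XOR 11101 = 01000
  pos 6: 10001 XOR 11101 = 01100
  pos 7: 11000 XOR 11101 = 00101
  pos 9: 10100 XOR 11101 = 01001
  pos 10: 10010 XOR 11101 = 01111
  pos 11: 11110 XOR 11101 = 00011
Remainder (last 4 bits) = 0011. This is the CRC / FCS.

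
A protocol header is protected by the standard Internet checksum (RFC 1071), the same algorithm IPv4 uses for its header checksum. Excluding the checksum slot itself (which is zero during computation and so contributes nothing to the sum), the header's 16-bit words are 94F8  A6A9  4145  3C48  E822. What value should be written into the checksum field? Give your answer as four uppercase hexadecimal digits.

One's-complement addition (fold any carry out of bit 15 back into bit 0):
  0x94F8 + 0xA6A9 = 0x13BA1 → wrap carry → 0x3BA2
  0x3BA2 + 0x4145 = 0x07CE7
  0x7CE7 + 0x3C48 = 0x0B92F
  0xB92F + 0xE822 = 0x1A151 → wrap carry → 0xA152
One's-complement sum = 0xA152.
Checksum = ~0xA152 & 0xFFFF = 0x5EAD.

5EAD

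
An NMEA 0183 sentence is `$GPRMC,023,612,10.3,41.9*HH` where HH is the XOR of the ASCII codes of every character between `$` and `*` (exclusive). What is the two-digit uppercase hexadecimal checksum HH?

41

XOR the ASCII codes of the payload characters:
  'G' = 0x47 → acc = 0x47
  'P' = 0x50 → acc = 0x17
  'R' = 0x52 → acc = 0x45
  'M' = 0x4D → acc = 0x08
  'C' = 0x43 → acc = 0x4B
  ',' = 0x2C → acc = 0x67
  '0' = 0x30 → acc = 0x57
  '2' = 0x32 → acc = 0x65
  '3' = 0x33 → acc = 0x56
  ',' = 0x2C → acc = 0x7A
  '6' = 0x36 → acc = 0x4C
  '1' = 0x31 → acc = 0x7D
  '2' = 0x32 → acc = 0x4F
  ',' = 0x2C → acc = 0x63
  '1' = 0x31 → acc = 0x52
  '0' = 0x30 → acc = 0x62
  '.' = 0x2E → acc = 0x4C
  '3' = 0x33 → acc = 0x7F
  ',' = 0x2C → acc = 0x53
  '4' = 0x34 → acc = 0x67
  '1' = 0x31 → acc = 0x56
  '.' = 0x2E → acc = 0x78
  '9' = 0x39 → acc = 0x41
Checksum = 0x41.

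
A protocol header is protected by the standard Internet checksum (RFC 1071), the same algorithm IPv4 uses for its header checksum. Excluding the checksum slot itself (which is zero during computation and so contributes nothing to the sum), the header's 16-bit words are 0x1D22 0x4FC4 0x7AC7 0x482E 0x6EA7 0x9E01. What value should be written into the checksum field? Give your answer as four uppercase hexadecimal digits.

C37A

One's-complement addition (fold any carry out of bit 15 back into bit 0):
  0x1D22 + 0x4FC4 = 0x06CE6
  0x6CE6 + 0x7AC7 = 0x0E7AD
  0xE7AD + 0x482E = 0x12FDB → wrap carry → 0x2FDC
  0x2FDC + 0x6EA7 = 0x09E83
  0x9E83 + 0x9E01 = 0x13C84 → wrap carry → 0x3C85
One's-complement sum = 0x3C85.
Checksum = ~0x3C85 & 0xFFFF = 0xC37A.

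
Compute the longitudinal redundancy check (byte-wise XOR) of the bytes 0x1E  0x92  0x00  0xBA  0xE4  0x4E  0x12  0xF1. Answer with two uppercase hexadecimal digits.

7F

XOR the bytes together:
  start with 0x1E
  0x1E ⊕ 0x92 = 0x8C
  0x8C ⊕ 0x00 = 0x8C
  0x8C ⊕ 0xBA = 0x36
  0x36 ⊕ 0xE4 = 0xD2
  0xD2 ⊕ 0x4E = 0x9C
  0x9C ⊕ 0x12 = 0x8E
  0x8E ⊕ 0xF1 = 0x7F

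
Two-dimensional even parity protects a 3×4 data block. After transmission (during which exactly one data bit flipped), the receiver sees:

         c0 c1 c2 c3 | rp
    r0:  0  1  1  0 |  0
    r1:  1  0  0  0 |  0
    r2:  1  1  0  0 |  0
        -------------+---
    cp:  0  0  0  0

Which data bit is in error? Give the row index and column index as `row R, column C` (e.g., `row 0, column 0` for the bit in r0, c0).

Recompute each row's even parity and compare to rp:
  r0: data parity 0, sent rp 0 → ok
  r1: data parity 1, sent rp 0 → mismatch
  r2: data parity 0, sent rp 0 → ok
Recompute each column's even parity and compare to cp:
  c0: data parity 0, sent cp 0 → ok
  c1: data parity 0, sent cp 0 → ok
  c2: data parity 1, sent cp 0 → mismatch
  c3: data parity 0, sent cp 0 → ok
Exactly one row (r1) and one column (c2) fail → the flipped bit is at their intersection.

row 1, column 2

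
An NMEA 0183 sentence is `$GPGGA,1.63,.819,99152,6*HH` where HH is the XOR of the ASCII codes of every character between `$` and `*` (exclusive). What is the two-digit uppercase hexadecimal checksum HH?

52

XOR the ASCII codes of the payload characters:
  'G' = 0x47 → acc = 0x47
  'P' = 0x50 → acc = 0x17
  'G' = 0x47 → acc = 0x50
  'G' = 0x47 → acc = 0x17
  'A' = 0x41 → acc = 0x56
  ',' = 0x2C → acc = 0x7A
  '1' = 0x31 → acc = 0x4B
  '.' = 0x2E → acc = 0x65
  '6' = 0x36 → acc = 0x53
  '3' = 0x33 → acc = 0x60
  ',' = 0x2C → acc = 0x4C
  '.' = 0x2E → acc = 0x62
  '8' = 0x38 → acc = 0x5A
  '1' = 0x31 → acc = 0x6B
  '9' = 0x39 → acc = 0x52
  ',' = 0x2C → acc = 0x7E
  '9' = 0x39 → acc = 0x47
  '9' = 0x39 → acc = 0x7E
  '1' = 0x31 → acc = 0x4F
  '5' = 0x35 → acc = 0x7A
  '2' = 0x32 → acc = 0x48
  ',' = 0x2C → acc = 0x64
  '6' = 0x36 → acc = 0x52
Checksum = 0x52.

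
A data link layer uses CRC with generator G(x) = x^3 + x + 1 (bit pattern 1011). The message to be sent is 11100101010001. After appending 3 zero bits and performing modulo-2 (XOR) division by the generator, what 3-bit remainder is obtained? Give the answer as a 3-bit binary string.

111

Append 3 zeros: 11100101010001000. Divide by 1011 (XOR where the leading bit is 1):
  pos 0: 1110 XOR 1011 = 0101
  pos 1: 1010 XOR 1011 = 0001
  pos 4: 1101 XOR 1011 = 0110
  pos 5: 1100 XOR 1011 = 0111
  pos 6: 1111 XOR 1011 = 0100
  pos 7: 1000 XOR 1011 = 0011
  pos 9: 1100 XOR 1011 = 0111
  pos 10: 1111 XOR 1011 = 0100
  pos 11: 1000 XOR 1011 = 0011
  pos 13: 1100 XOR 1011 = 0111
Remainder (last 3 bits) = 111. This is the CRC / FCS.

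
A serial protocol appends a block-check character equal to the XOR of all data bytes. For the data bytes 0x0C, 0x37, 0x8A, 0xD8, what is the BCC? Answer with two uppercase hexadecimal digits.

XOR the bytes together:
  start with 0x0C
  0x0C ⊕ 0x37 = 0x3B
  0x3B ⊕ 0x8A = 0xB1
  0xB1 ⊕ 0xD8 = 0x69

69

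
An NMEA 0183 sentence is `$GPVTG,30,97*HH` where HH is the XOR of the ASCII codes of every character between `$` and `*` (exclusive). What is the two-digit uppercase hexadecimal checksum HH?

XOR the ASCII codes of the payload characters:
  'G' = 0x47 → acc = 0x47
  'P' = 0x50 → acc = 0x17
  'V' = 0x56 → acc = 0x41
  'T' = 0x54 → acc = 0x15
  'G' = 0x47 → acc = 0x52
  ',' = 0x2C → acc = 0x7E
  '3' = 0x33 → acc = 0x4D
  '0' = 0x30 → acc = 0x7D
  ',' = 0x2C → acc = 0x51
  '9' = 0x39 → acc = 0x68
  '7' = 0x37 → acc = 0x5F
Checksum = 0x5F.

5F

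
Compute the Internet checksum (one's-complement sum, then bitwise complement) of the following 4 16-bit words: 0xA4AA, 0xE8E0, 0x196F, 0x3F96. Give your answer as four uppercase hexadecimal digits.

196F

One's-complement addition (fold any carry out of bit 15 back into bit 0):
  0xA4AA + 0xE8E0 = 0x18D8A → wrap carry → 0x8D8B
  0x8D8B + 0x196F = 0x0A6FA
  0xA6FA + 0x3F96 = 0x0E690
One's-complement sum = 0xE690.
Checksum = ~0xE690 & 0xFFFF = 0x196F.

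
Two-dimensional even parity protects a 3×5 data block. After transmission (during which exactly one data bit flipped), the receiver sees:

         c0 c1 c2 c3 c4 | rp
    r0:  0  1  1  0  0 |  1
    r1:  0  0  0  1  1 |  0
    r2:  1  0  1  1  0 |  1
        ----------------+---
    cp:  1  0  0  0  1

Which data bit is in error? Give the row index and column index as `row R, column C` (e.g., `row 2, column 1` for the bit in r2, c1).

row 0, column 1

Recompute each row's even parity and compare to rp:
  r0: data parity 0, sent rp 1 → mismatch
  r1: data parity 0, sent rp 0 → ok
  r2: data parity 1, sent rp 1 → ok
Recompute each column's even parity and compare to cp:
  c0: data parity 1, sent cp 1 → ok
  c1: data parity 1, sent cp 0 → mismatch
  c2: data parity 0, sent cp 0 → ok
  c3: data parity 0, sent cp 0 → ok
  c4: data parity 1, sent cp 1 → ok
Exactly one row (r0) and one column (c1) fail → the flipped bit is at their intersection.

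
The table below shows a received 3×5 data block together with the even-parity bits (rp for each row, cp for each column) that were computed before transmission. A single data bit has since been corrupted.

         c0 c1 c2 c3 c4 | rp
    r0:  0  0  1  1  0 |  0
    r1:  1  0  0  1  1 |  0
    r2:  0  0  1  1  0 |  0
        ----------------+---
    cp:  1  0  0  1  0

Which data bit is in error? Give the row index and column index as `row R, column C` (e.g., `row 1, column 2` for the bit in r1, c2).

row 1, column 4

Recompute each row's even parity and compare to rp:
  r0: data parity 0, sent rp 0 → ok
  r1: data parity 1, sent rp 0 → mismatch
  r2: data parity 0, sent rp 0 → ok
Recompute each column's even parity and compare to cp:
  c0: data parity 1, sent cp 1 → ok
  c1: data parity 0, sent cp 0 → ok
  c2: data parity 0, sent cp 0 → ok
  c3: data parity 1, sent cp 1 → ok
  c4: data parity 1, sent cp 0 → mismatch
Exactly one row (r1) and one column (c4) fail → the flipped bit is at their intersection.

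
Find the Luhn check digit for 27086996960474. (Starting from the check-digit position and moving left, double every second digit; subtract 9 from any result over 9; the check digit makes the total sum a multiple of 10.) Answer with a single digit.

4

Partial digits right→left: 4 7 4 0 6 9 6 9 9 6 8 0 7 2
Double every second digit counting from the check-digit position (so the 1st, 3rd, 5th, ... of the partial from the right).
  doubled (with −9 where >9): 8 8 3 3 9 7 5 → sum 43
  kept as-is: 7 0 9 9 6 0 2 → sum 33
Total = 43 + 33 = 76.
Check digit = (10 − (76 mod 10)) mod 10 = 4.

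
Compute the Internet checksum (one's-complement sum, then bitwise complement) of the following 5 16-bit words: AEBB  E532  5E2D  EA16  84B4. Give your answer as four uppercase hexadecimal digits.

One's-complement addition (fold any carry out of bit 15 back into bit 0):
  0xAEBB + 0xE532 = 0x193ED → wrap carry → 0x93EE
  0x93EE + 0x5E2D = 0x0F21B
  0xF21B + 0xEA16 = 0x1DC31 → wrap carry → 0xDC32
  0xDC32 + 0x84B4 = 0x160E6 → wrap carry → 0x60E7
One's-complement sum = 0x60E7.
Checksum = ~0x60E7 & 0xFFFF = 0x9F18.

9F18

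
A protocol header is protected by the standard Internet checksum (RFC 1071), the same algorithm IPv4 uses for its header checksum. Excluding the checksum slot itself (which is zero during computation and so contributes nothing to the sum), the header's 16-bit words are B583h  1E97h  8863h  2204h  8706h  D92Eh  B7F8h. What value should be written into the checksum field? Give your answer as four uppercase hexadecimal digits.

694F

One's-complement addition (fold any carry out of bit 15 back into bit 0):
  0xB583 + 0x1E97 = 0x0D41A
  0xD41A + 0x8863 = 0x15C7D → wrap carry → 0x5C7E
  0x5C7E + 0x2204 = 0x07E82
  0x7E82 + 0x8706 = 0x10588 → wrap carry → 0x0589
  0x0589 + 0xD92E = 0x0DEB7
  0xDEB7 + 0xB7F8 = 0x196AF → wrap carry → 0x96B0
One's-complement sum = 0x96B0.
Checksum = ~0x96B0 & 0xFFFF = 0x694F.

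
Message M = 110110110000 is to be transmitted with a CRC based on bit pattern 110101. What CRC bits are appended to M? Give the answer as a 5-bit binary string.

01100

Append 5 zeros: 11011011000000000. Divide by 110101 (XOR where the leading bit is 1):
  pos 0: 110110 XOR 110101 = 000011
  pos 4: 111100 XOR 110101 = 001001
  pos 6: 100100 XOR 110101 = 010001
  pos 7: 100010 XOR 110101 = 010111
  pos 8: 101110 XOR 110101 = 011011
  pos 9: 110110 XOR 110101 = 000011
Remainder (last 5 bits) = 01100. This is the CRC / FCS.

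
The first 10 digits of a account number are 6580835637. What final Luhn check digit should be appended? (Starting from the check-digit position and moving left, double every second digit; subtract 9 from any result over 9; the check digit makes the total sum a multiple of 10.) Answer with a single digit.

Partial digits right→left: 7 3 6 5 3 8 0 8 5 6
Double every second digit counting from the check-digit position (so the 1st, 3rd, 5th, ... of the partial from the right).
  doubled (with −9 where >9): 5 3 6 0 1 → sum 15
  kept as-is: 3 5 8 8 6 → sum 30
Total = 15 + 30 = 45.
Check digit = (10 − (45 mod 10)) mod 10 = 5.

5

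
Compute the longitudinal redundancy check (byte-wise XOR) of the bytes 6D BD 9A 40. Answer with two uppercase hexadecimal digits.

XOR the bytes together:
  start with 0x6D
  0x6D ⊕ 0xBD = 0xD0
  0xD0 ⊕ 0x9A = 0x4A
  0x4A ⊕ 0x40 = 0x0A

0A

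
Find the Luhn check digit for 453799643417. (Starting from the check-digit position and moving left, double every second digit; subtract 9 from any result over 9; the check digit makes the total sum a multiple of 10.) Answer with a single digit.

Partial digits right→left: 7 1 4 3 4 6 9 9 7 3 5 4
Double every second digit counting from the check-digit position (so the 1st, 3rd, 5th, ... of the partial from the right).
  doubled (with −9 where >9): 5 8 8 9 5 1 → sum 36
  kept as-is: 1 3 6 9 3 4 → sum 26
Total = 36 + 26 = 62.
Check digit = (10 − (62 mod 10)) mod 10 = 8.

8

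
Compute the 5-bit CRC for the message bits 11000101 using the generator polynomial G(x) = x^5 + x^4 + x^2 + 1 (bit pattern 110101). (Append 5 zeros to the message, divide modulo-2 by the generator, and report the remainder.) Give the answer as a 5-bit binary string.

01100

Append 5 zeros: 1100010100000. Divide by 110101 (XOR where the leading bit is 1):
  pos 0: 110001 XOR 110101 = 000100
  pos 3: 100010 XOR 110101 = 010111
  pos 4: 101110 XOR 110101 = 011011
  pos 5: 110110 XOR 110101 = 000011
Remainder (last 5 bits) = 01100. This is the CRC / FCS.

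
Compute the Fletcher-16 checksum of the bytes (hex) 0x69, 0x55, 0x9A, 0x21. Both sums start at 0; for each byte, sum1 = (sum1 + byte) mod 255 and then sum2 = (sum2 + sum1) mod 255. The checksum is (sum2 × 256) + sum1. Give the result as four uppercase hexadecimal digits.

FB7A

Running sums (mod 255):
  after byte 0 (0x69): sum1=105, sum2=105
  after byte 1 (0x55): sum1=190, sum2=40
  after byte 2 (0x9A): sum1=89, sum2=129
  after byte 3 (0x21): sum1=122, sum2=251
Checksum = sum2·256 + sum1 = 251·256 + 122 = 64378 = 0xFB7A.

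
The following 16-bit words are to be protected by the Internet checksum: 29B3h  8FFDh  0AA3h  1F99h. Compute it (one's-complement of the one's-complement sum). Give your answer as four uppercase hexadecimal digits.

1C13

One's-complement addition (fold any carry out of bit 15 back into bit 0):
  0x29B3 + 0x8FFD = 0x0B9B0
  0xB9B0 + 0x0AA3 = 0x0C453
  0xC453 + 0x1F99 = 0x0E3EC
One's-complement sum = 0xE3EC.
Checksum = ~0xE3EC & 0xFFFF = 0x1C13.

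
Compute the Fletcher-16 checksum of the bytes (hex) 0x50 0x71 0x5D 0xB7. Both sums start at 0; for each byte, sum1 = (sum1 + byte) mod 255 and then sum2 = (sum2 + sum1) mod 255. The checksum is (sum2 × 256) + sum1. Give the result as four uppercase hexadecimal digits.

08D6

Running sums (mod 255):
  after byte 0 (0x50): sum1=80, sum2=80
  after byte 1 (0x71): sum1=193, sum2=18
  after byte 2 (0x5D): sum1=31, sum2=49
  after byte 3 (0xB7): sum1=214, sum2=8
Checksum = sum2·256 + sum1 = 8·256 + 214 = 2262 = 0x08D6.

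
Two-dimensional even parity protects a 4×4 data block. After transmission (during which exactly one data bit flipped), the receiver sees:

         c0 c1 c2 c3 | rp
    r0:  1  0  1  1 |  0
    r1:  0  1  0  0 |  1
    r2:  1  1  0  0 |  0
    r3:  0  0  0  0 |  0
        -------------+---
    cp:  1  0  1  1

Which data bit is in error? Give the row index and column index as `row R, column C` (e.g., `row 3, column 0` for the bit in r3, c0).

row 0, column 0

Recompute each row's even parity and compare to rp:
  r0: data parity 1, sent rp 0 → mismatch
  r1: data parity 1, sent rp 1 → ok
  r2: data parity 0, sent rp 0 → ok
  r3: data parity 0, sent rp 0 → ok
Recompute each column's even parity and compare to cp:
  c0: data parity 0, sent cp 1 → mismatch
  c1: data parity 0, sent cp 0 → ok
  c2: data parity 1, sent cp 1 → ok
  c3: data parity 1, sent cp 1 → ok
Exactly one row (r0) and one column (c0) fail → the flipped bit is at their intersection.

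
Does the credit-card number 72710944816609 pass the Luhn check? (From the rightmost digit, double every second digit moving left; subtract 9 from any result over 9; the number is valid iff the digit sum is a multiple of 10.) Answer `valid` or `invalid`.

From the right, keep odd positions and double even positions (subtract 9 from any doubled value over 9):
  doubled (positions 2,4,...): 0 3 7 8 0 5 5 → sum 28
  kept (positions 1,3,...): 9 6 1 4 9 1 2 → sum 32
Total = 60.
60 mod 10 = 0, so the number is valid.

valid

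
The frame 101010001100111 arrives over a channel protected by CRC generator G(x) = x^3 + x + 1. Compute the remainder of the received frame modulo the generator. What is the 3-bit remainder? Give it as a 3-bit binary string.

Modulo-2 division of 101010001100111 by 1011:
  pos 0: 1010 XOR 1011 = 0001
  pos 3: 1100 XOR 1011 = 0111
  pos 4: 1110 XOR 1011 = 0101
  pos 5: 1011 XOR 1011 = 0000
  pos 9: 1001 XOR 1011 = 0010
  pos 11: 1011 XOR 1011 = 0000
Remainder = 000 (zero — the frame passes the CRC check).

000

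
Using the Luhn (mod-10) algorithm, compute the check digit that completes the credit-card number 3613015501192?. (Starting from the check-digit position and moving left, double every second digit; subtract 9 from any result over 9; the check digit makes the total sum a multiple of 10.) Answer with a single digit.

Partial digits right→left: 2 9 1 1 0 5 5 1 0 3 1 6 3
Double every second digit counting from the check-digit position (so the 1st, 3rd, 5th, ... of the partial from the right).
  doubled (with −9 where >9): 4 2 0 1 0 2 6 → sum 15
  kept as-is: 9 1 5 1 3 6 → sum 25
Total = 15 + 25 = 40.
Check digit = (10 − (40 mod 10)) mod 10 = 0.

0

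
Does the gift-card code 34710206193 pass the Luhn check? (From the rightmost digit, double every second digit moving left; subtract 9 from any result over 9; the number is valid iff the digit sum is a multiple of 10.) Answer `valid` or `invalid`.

From the right, keep odd positions and double even positions (subtract 9 from any doubled value over 9):
  doubled (positions 2,4,...): 9 3 4 2 8 → sum 26
  kept (positions 1,3,...): 3 1 0 0 7 3 → sum 14
Total = 40.
40 mod 10 = 0, so the number is valid.

valid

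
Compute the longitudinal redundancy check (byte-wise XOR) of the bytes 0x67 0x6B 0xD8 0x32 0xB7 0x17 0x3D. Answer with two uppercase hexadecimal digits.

XOR the bytes together:
  start with 0x67
  0x67 ⊕ 0x6B = 0x0C
  0x0C ⊕ 0xD8 = 0xD4
  0xD4 ⊕ 0x32 = 0xE6
  0xE6 ⊕ 0xB7 = 0x51
  0x51 ⊕ 0x17 = 0x46
  0x46 ⊕ 0x3D = 0x7B

7B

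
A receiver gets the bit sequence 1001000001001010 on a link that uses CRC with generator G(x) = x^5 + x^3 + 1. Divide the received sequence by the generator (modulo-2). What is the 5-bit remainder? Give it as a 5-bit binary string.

00000

Modulo-2 division of 1001000001001010 by 101001:
  pos 0: 100100 XOR 101001 = 001101
  pos 2: 110100 XOR 101001 = 011101
  pos 3: 111010 XOR 101001 = 010011
  pos 4: 100111 XOR 101001 = 001110
  pos 6: 111000 XOR 101001 = 010001
  pos 7: 100011 XOR 101001 = 001010
  pos 9: 101001 XOR 101001 = 000000
Remainder = 00000 (zero — the frame passes the CRC check).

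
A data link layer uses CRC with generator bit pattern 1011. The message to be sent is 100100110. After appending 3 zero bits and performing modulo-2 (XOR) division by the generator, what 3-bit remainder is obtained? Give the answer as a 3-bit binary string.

Append 3 zeros: 100100110000. Divide by 1011 (XOR where the leading bit is 1):
  pos 0: 1001 XOR 1011 = 0010
  pos 2: 1000 XOR 1011 = 0011
  pos 4: 1111 XOR 1011 = 0100
  pos 5: 1000 XOR 1011 = 0011
  pos 7: 1100 XOR 1011 = 0111
  pos 8: 1110 XOR 1011 = 0101
Remainder (last 3 bits) = 101. This is the CRC / FCS.

101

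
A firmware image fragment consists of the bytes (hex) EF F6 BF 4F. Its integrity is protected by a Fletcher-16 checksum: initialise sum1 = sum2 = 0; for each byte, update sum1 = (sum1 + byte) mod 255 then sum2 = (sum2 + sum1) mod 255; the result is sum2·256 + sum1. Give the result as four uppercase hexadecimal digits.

73F5

Running sums (mod 255):
  after byte 0 (EF): sum1=239, sum2=239
  after byte 1 (F6): sum1=230, sum2=214
  after byte 2 (BF): sum1=166, sum2=125
  after byte 3 (4F): sum1=245, sum2=115
Checksum = sum2·256 + sum1 = 115·256 + 245 = 29685 = 0x73F5.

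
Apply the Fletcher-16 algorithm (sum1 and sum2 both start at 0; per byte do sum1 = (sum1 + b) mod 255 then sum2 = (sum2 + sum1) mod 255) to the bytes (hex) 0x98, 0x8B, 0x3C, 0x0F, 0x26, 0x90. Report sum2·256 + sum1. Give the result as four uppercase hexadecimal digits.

Running sums (mod 255):
  after byte 0 (0x98): sum1=152, sum2=152
  after byte 1 (0x8B): sum1=36, sum2=188
  after byte 2 (0x3C): sum1=96, sum2=29
  after byte 3 (0x0F): sum1=111, sum2=140
  after byte 4 (0x26): sum1=149, sum2=34
  after byte 5 (0x90): sum1=38, sum2=72
Checksum = sum2·256 + sum1 = 72·256 + 38 = 18470 = 0x4826.

4826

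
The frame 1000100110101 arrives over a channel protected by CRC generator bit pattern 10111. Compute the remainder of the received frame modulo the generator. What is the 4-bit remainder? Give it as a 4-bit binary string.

Modulo-2 division of 1000100110101 by 10111:
  pos 0: 10001 XOR 10111 = 00110
  pos 2: 11000 XOR 10111 = 01111
  pos 3: 11111 XOR 10111 = 01000
  pos 4: 10001 XOR 10111 = 00110
  pos 6: 11001 XOR 10111 = 01110
  pos 7: 11100 XOR 10111 = 01011
  pos 8: 10111 XOR 10111 = 00000
Remainder = 0000 (zero — the frame passes the CRC check).

0000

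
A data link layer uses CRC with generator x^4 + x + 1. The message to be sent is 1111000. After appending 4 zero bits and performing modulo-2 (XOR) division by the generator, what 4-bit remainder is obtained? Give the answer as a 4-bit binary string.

0011

Append 4 zeros: 11110000000. Divide by 10011 (XOR where the leading bit is 1):
  pos 0: 11110 XOR 10011 = 01101
  pos 1: 11010 XOR 10011 = 01001
  pos 2: 10010 XOR 10011 = 00001
  pos 6: 10000 XOR 10011 = 00011
Remainder (last 4 bits) = 0011. This is the CRC / FCS.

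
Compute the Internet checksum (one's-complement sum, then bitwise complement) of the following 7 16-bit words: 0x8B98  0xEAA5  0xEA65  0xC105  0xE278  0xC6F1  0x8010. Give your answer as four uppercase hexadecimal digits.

B4DA

One's-complement addition (fold any carry out of bit 15 back into bit 0):
  0x8B98 + 0xEAA5 = 0x1763D → wrap carry → 0x763E
  0x763E + 0xEA65 = 0x160A3 → wrap carry → 0x60A4
  0x60A4 + 0xC105 = 0x121A9 → wrap carry → 0x21AA
  0x21AA + 0xE278 = 0x10422 → wrap carry → 0x0423
  0x0423 + 0xC6F1 = 0x0CB14
  0xCB14 + 0x8010 = 0x14B24 → wrap carry → 0x4B25
One's-complement sum = 0x4B25.
Checksum = ~0x4B25 & 0xFFFF = 0xB4DA.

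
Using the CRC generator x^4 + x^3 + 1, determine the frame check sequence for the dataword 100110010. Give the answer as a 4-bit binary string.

Append 4 zeros: 1001100100000. Divide by 11001 (XOR where the leading bit is 1):
  pos 0: 10011 XOR 11001 = 01010
  pos 1: 10100 XOR 11001 = 01101
  pos 2: 11010 XOR 11001 = 00011
  pos 5: 11100 XOR 11001 = 00101
  pos 7: 10100 XOR 11001 = 01101
  pos 8: 11010 XOR 11001 = 00011
Remainder (last 4 bits) = 0011. This is the CRC / FCS.

0011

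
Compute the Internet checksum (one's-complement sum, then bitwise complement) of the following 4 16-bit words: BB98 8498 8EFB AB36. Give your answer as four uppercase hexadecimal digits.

859C

One's-complement addition (fold any carry out of bit 15 back into bit 0):
  0xBB98 + 0x8498 = 0x14030 → wrap carry → 0x4031
  0x4031 + 0x8EFB = 0x0CF2C
  0xCF2C + 0xAB36 = 0x17A62 → wrap carry → 0x7A63
One's-complement sum = 0x7A63.
Checksum = ~0x7A63 & 0xFFFF = 0x859C.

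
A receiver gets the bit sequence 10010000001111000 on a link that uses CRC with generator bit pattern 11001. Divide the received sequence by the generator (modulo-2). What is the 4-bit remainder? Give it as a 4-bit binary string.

Modulo-2 division of 10010000001111000 by 11001:
  pos 0: 10010 XOR 11001 = 01011
  pos 1: 10110 XOR 11001 = 01111
  pos 2: 11110 XOR 11001 = 00111
  pos 4: 11100 XOR 11001 = 00101
  pos 6: 10101 XOR 11001 = 01100
  pos 7: 11001 XOR 11001 = 00000
  pos 12: 11000 XOR 11001 = 00001
Remainder = 0001 (nonzero — an error is detected).

0001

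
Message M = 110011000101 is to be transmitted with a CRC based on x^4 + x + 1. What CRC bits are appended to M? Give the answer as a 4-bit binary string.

1110

Append 4 zeros: 1100110001010000. Divide by 10011 (XOR where the leading bit is 1):
  pos 0: 11001 XOR 10011 = 01010
  pos 1: 10101 XOR 10011 = 00110
  pos 3: 11000 XOR 10011 = 01011
  pos 4: 10110 XOR 10011 = 00101
  pos 6: 10110 XOR 10011 = 00101
  pos 8: 10110 XOR 10011 = 00101
  pos 10: 10100 XOR 10011 = 00111
Remainder (last 4 bits) = 1110. This is the CRC / FCS.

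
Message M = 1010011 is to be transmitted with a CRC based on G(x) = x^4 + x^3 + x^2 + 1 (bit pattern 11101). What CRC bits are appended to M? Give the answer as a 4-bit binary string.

0000

Append 4 zeros: 10100110000. Divide by 11101 (XOR where the leading bit is 1):
  pos 0: 10100 XOR 11101 = 01001
  pos 1: 10011 XOR 11101 = 01110
  pos 2: 11101 XOR 11101 = 00000
Remainder (last 4 bits) = 0000. This is the CRC / FCS.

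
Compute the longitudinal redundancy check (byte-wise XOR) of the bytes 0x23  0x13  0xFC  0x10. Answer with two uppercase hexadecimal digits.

DC

XOR the bytes together:
  start with 0x23
  0x23 ⊕ 0x13 = 0x30
  0x30 ⊕ 0xFC = 0xCC
  0xCC ⊕ 0x10 = 0xDC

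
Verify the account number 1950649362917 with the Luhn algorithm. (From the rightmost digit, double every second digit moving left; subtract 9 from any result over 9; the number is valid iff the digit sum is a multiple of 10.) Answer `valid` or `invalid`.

invalid

From the right, keep odd positions and double even positions (subtract 9 from any doubled value over 9):
  doubled (positions 2,4,...): 2 4 6 8 0 9 → sum 29
  kept (positions 1,3,...): 7 9 6 9 6 5 1 → sum 43
Total = 72.
72 mod 10 = 2, so the number is invalid.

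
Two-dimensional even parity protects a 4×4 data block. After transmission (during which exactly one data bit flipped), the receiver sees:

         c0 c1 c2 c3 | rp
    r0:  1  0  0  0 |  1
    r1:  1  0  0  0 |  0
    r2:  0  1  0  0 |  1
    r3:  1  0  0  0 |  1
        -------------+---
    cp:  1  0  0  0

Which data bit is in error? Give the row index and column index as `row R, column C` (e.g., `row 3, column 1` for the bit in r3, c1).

Recompute each row's even parity and compare to rp:
  r0: data parity 1, sent rp 1 → ok
  r1: data parity 1, sent rp 0 → mismatch
  r2: data parity 1, sent rp 1 → ok
  r3: data parity 1, sent rp 1 → ok
Recompute each column's even parity and compare to cp:
  c0: data parity 1, sent cp 1 → ok
  c1: data parity 1, sent cp 0 → mismatch
  c2: data parity 0, sent cp 0 → ok
  c3: data parity 0, sent cp 0 → ok
Exactly one row (r1) and one column (c1) fail → the flipped bit is at their intersection.

row 1, column 1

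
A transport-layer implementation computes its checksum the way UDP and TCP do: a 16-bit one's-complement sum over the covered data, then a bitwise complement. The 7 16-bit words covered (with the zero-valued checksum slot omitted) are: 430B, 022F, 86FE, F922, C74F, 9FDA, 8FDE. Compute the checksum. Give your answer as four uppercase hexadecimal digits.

439B

One's-complement addition (fold any carry out of bit 15 back into bit 0):
  0x430B + 0x022F = 0x0453A
  0x453A + 0x86FE = 0x0CC38
  0xCC38 + 0xF922 = 0x1C55A → wrap carry → 0xC55B
  0xC55B + 0xC74F = 0x18CAA → wrap carry → 0x8CAB
  0x8CAB + 0x9FDA = 0x12C85 → wrap carry → 0x2C86
  0x2C86 + 0x8FDE = 0x0BC64
One's-complement sum = 0xBC64.
Checksum = ~0xBC64 & 0xFFFF = 0x439B.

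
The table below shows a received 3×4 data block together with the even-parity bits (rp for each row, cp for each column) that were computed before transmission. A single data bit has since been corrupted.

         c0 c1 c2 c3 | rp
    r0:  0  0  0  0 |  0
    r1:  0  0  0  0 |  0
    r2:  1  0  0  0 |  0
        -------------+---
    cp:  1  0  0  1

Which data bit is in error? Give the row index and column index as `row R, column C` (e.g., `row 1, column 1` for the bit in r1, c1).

Recompute each row's even parity and compare to rp:
  r0: data parity 0, sent rp 0 → ok
  r1: data parity 0, sent rp 0 → ok
  r2: data parity 1, sent rp 0 → mismatch
Recompute each column's even parity and compare to cp:
  c0: data parity 1, sent cp 1 → ok
  c1: data parity 0, sent cp 0 → ok
  c2: data parity 0, sent cp 0 → ok
  c3: data parity 0, sent cp 1 → mismatch
Exactly one row (r2) and one column (c3) fail → the flipped bit is at their intersection.

row 2, column 3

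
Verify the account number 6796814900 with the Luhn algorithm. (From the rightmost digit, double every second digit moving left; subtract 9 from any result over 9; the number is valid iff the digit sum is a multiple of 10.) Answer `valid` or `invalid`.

valid

From the right, keep odd positions and double even positions (subtract 9 from any doubled value over 9):
  doubled (positions 2,4,...): 0 8 7 9 3 → sum 27
  kept (positions 1,3,...): 0 9 1 6 7 → sum 23
Total = 50.
50 mod 10 = 0, so the number is valid.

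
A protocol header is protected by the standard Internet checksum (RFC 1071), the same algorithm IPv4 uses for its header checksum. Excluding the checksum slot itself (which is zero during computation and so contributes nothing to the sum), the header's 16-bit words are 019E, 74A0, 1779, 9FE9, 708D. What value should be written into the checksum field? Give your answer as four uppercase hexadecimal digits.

61D1

One's-complement addition (fold any carry out of bit 15 back into bit 0):
  0x019E + 0x74A0 = 0x0763E
  0x763E + 0x1779 = 0x08DB7
  0x8DB7 + 0x9FE9 = 0x12DA0 → wrap carry → 0x2DA1
  0x2DA1 + 0x708D = 0x09E2E
One's-complement sum = 0x9E2E.
Checksum = ~0x9E2E & 0xFFFF = 0x61D1.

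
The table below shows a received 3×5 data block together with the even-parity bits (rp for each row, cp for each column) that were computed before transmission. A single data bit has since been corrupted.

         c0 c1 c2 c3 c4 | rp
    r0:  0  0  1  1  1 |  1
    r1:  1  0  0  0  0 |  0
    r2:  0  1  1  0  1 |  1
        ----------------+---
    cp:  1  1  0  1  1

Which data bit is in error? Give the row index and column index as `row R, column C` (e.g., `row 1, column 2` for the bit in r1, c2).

row 1, column 4

Recompute each row's even parity and compare to rp:
  r0: data parity 1, sent rp 1 → ok
  r1: data parity 1, sent rp 0 → mismatch
  r2: data parity 1, sent rp 1 → ok
Recompute each column's even parity and compare to cp:
  c0: data parity 1, sent cp 1 → ok
  c1: data parity 1, sent cp 1 → ok
  c2: data parity 0, sent cp 0 → ok
  c3: data parity 1, sent cp 1 → ok
  c4: data parity 0, sent cp 1 → mismatch
Exactly one row (r1) and one column (c4) fail → the flipped bit is at their intersection.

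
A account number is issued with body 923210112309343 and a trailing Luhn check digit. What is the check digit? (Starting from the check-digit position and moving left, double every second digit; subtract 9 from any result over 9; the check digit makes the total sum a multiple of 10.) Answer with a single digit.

Partial digits right→left: 3 4 3 9 0 3 2 1 1 0 1 2 3 2 9
Double every second digit counting from the check-digit position (so the 1st, 3rd, 5th, ... of the partial from the right).
  doubled (with −9 where >9): 6 6 0 4 2 2 6 9 → sum 35
  kept as-is: 4 9 3 1 0 2 2 → sum 21
Total = 35 + 21 = 56.
Check digit = (10 − (56 mod 10)) mod 10 = 4.

4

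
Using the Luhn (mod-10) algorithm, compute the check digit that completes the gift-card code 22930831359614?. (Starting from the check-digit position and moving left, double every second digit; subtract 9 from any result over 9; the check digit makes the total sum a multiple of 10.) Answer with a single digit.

2

Partial digits right→left: 4 1 6 9 5 3 1 3 8 0 3 9 2 2
Double every second digit counting from the check-digit position (so the 1st, 3rd, 5th, ... of the partial from the right).
  doubled (with −9 where >9): 8 3 1 2 7 6 4 → sum 31
  kept as-is: 1 9 3 3 0 9 2 → sum 27
Total = 31 + 27 = 58.
Check digit = (10 − (58 mod 10)) mod 10 = 2.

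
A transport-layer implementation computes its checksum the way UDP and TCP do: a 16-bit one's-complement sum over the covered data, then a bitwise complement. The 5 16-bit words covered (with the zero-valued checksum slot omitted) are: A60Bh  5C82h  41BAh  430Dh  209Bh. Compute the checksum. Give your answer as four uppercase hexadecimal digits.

One's-complement addition (fold any carry out of bit 15 back into bit 0):
  0xA60B + 0x5C82 = 0x1028D → wrap carry → 0x028E
  0x028E + 0x41BA = 0x04448
  0x4448 + 0x430D = 0x08755
  0x8755 + 0x209B = 0x0A7F0
One's-complement sum = 0xA7F0.
Checksum = ~0xA7F0 & 0xFFFF = 0x580F.

580F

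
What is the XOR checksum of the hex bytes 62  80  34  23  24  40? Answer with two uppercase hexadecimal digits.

XOR the bytes together:
  start with 0x62
  0x62 ⊕ 0x80 = 0xE2
  0xE2 ⊕ 0x34 = 0xD6
  0xD6 ⊕ 0x23 = 0xF5
  0xF5 ⊕ 0x24 = 0xD1
  0xD1 ⊕ 0x40 = 0x91

91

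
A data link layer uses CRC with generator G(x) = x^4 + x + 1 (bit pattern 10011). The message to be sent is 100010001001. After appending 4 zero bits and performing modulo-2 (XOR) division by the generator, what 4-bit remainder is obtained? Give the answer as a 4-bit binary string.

Append 4 zeros: 1000100010010000. Divide by 10011 (XOR where the leading bit is 1):
  pos 0: 10001 XOR 10011 = 00010
  pos 3: 10000 XOR 10011 = 00011
  pos 6: 11100 XOR 10011 = 01111
  pos 7: 11111 XOR 10011 = 01100
  pos 8: 11000 XOR 10011 = 01011
  pos 9: 10110 XOR 10011 = 00101
  pos 11: 10100 XOR 10011 = 00111
Remainder (last 4 bits) = 0111. This is the CRC / FCS.

0111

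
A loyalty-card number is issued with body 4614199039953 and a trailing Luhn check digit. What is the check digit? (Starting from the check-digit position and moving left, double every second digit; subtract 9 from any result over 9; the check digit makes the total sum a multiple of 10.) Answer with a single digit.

Partial digits right→left: 3 5 9 9 3 0 9 9 1 4 1 6 4
Double every second digit counting from the check-digit position (so the 1st, 3rd, 5th, ... of the partial from the right).
  doubled (with −9 where >9): 6 9 6 9 2 2 8 → sum 42
  kept as-is: 5 9 0 9 4 6 → sum 33
Total = 42 + 33 = 75.
Check digit = (10 − (75 mod 10)) mod 10 = 5.

5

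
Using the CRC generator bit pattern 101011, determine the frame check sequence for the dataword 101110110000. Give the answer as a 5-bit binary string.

Append 5 zeros: 10111011000000000. Divide by 101011 (XOR where the leading bit is 1):
  pos 0: 101110 XOR 101011 = 000101
  pos 3: 101110 XOR 101011 = 000101
  pos 6: 101000 XOR 101011 = 000011
  pos 10: 110000 XOR 101011 = 011011
  pos 11: 110110 XOR 101011 = 011101
Remainder (last 5 bits) = 11101. This is the CRC / FCS.

11101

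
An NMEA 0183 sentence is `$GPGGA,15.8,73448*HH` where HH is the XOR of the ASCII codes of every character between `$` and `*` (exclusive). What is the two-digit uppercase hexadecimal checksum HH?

XOR the ASCII codes of the payload characters:
  'G' = 0x47 → acc = 0x47
  'P' = 0x50 → acc = 0x17
  'G' = 0x47 → acc = 0x50
  'G' = 0x47 → acc = 0x17
  'A' = 0x41 → acc = 0x56
  ',' = 0x2C → acc = 0x7A
  '1' = 0x31 → acc = 0x4B
  '5' = 0x35 → acc = 0x7E
  '.' = 0x2E → acc = 0x50
  '8' = 0x38 → acc = 0x68
  ',' = 0x2C → acc = 0x44
  '7' = 0x37 → acc = 0x73
  '3' = 0x33 → acc = 0x40
  '4' = 0x34 → acc = 0x74
  '4' = 0x34 → acc = 0x40
  '8' = 0x38 → acc = 0x78
Checksum = 0x78.

78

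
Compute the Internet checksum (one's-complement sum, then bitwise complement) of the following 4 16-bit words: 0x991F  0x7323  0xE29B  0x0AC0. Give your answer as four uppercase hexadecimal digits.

One's-complement addition (fold any carry out of bit 15 back into bit 0):
  0x991F + 0x7323 = 0x10C42 → wrap carry → 0x0C43
  0x0C43 + 0xE29B = 0x0EEDE
  0xEEDE + 0x0AC0 = 0x0F99E
One's-complement sum = 0xF99E.
Checksum = ~0xF99E & 0xFFFF = 0x0661.

0661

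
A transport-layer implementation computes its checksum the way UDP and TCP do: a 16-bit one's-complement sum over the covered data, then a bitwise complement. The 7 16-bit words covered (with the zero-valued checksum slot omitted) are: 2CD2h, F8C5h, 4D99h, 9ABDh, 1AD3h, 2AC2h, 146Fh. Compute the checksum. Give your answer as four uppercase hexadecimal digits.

One's-complement addition (fold any carry out of bit 15 back into bit 0):
  0x2CD2 + 0xF8C5 = 0x12597 → wrap carry → 0x2598
  0x2598 + 0x4D99 = 0x07331
  0x7331 + 0x9ABD = 0x10DEE → wrap carry → 0x0DEF
  0x0DEF + 0x1AD3 = 0x028C2
  0x28C2 + 0x2AC2 = 0x05384
  0x5384 + 0x146F = 0x067F3
One's-complement sum = 0x67F3.
Checksum = ~0x67F3 & 0xFFFF = 0x980C.

980C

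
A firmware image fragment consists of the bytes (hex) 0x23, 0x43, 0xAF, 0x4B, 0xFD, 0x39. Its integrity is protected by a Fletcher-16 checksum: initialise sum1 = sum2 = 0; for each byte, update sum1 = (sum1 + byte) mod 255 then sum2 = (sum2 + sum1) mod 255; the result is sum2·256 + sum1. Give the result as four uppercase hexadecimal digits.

Running sums (mod 255):
  after byte 0 (0x23): sum1=35, sum2=35
  after byte 1 (0x43): sum1=102, sum2=137
  after byte 2 (0xAF): sum1=22, sum2=159
  after byte 3 (0x4B): sum1=97, sum2=1
  after byte 4 (0xFD): sum1=95, sum2=96
  after byte 5 (0x39): sum1=152, sum2=248
Checksum = sum2·256 + sum1 = 248·256 + 152 = 63640 = 0xF898.

F898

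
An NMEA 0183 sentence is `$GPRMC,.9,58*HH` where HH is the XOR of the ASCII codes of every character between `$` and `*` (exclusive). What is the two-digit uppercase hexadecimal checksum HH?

51

XOR the ASCII codes of the payload characters:
  'G' = 0x47 → acc = 0x47
  'P' = 0x50 → acc = 0x17
  'R' = 0x52 → acc = 0x45
  'M' = 0x4D → acc = 0x08
  'C' = 0x43 → acc = 0x4B
  ',' = 0x2C → acc = 0x67
  '.' = 0x2E → acc = 0x49
  '9' = 0x39 → acc = 0x70
  ',' = 0x2C → acc = 0x5C
  '5' = 0x35 → acc = 0x69
  '8' = 0x38 → acc = 0x51
Checksum = 0x51.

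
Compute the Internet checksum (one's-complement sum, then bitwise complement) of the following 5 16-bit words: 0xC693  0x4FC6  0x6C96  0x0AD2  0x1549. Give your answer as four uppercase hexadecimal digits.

5CF4

One's-complement addition (fold any carry out of bit 15 back into bit 0):
  0xC693 + 0x4FC6 = 0x11659 → wrap carry → 0x165A
  0x165A + 0x6C96 = 0x082F0
  0x82F0 + 0x0AD2 = 0x08DC2
  0x8DC2 + 0x1549 = 0x0A30B
One's-complement sum = 0xA30B.
Checksum = ~0xA30B & 0xFFFF = 0x5CF4.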